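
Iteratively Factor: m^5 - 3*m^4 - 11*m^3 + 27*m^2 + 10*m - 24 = (m - 2)*(m^4 - m^3 - 13*m^2 + m + 12) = (m - 2)*(m - 1)*(m^3 - 13*m - 12) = (m - 2)*(m - 1)*(m + 1)*(m^2 - m - 12) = (m - 2)*(m - 1)*(m + 1)*(m + 3)*(m - 4)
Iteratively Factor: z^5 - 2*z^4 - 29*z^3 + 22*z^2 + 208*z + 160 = (z + 1)*(z^4 - 3*z^3 - 26*z^2 + 48*z + 160) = (z + 1)*(z + 4)*(z^3 - 7*z^2 + 2*z + 40) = (z + 1)*(z + 2)*(z + 4)*(z^2 - 9*z + 20) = (z - 5)*(z + 1)*(z + 2)*(z + 4)*(z - 4)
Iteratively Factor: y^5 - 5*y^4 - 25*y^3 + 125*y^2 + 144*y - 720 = (y + 3)*(y^4 - 8*y^3 - y^2 + 128*y - 240) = (y - 4)*(y + 3)*(y^3 - 4*y^2 - 17*y + 60) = (y - 5)*(y - 4)*(y + 3)*(y^2 + y - 12) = (y - 5)*(y - 4)*(y - 3)*(y + 3)*(y + 4)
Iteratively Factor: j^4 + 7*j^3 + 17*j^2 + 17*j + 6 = (j + 1)*(j^3 + 6*j^2 + 11*j + 6) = (j + 1)^2*(j^2 + 5*j + 6) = (j + 1)^2*(j + 2)*(j + 3)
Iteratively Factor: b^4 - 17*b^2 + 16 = (b - 1)*(b^3 + b^2 - 16*b - 16) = (b - 4)*(b - 1)*(b^2 + 5*b + 4) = (b - 4)*(b - 1)*(b + 1)*(b + 4)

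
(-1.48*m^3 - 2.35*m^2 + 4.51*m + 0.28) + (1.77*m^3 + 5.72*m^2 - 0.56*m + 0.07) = 0.29*m^3 + 3.37*m^2 + 3.95*m + 0.35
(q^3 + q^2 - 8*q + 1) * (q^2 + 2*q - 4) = q^5 + 3*q^4 - 10*q^3 - 19*q^2 + 34*q - 4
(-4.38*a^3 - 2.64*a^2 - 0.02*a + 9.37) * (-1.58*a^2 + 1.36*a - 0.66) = 6.9204*a^5 - 1.7856*a^4 - 0.668*a^3 - 13.0894*a^2 + 12.7564*a - 6.1842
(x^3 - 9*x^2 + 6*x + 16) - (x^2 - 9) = x^3 - 10*x^2 + 6*x + 25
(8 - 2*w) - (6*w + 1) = 7 - 8*w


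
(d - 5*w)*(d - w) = d^2 - 6*d*w + 5*w^2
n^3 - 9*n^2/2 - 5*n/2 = n*(n - 5)*(n + 1/2)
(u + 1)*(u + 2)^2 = u^3 + 5*u^2 + 8*u + 4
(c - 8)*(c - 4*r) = c^2 - 4*c*r - 8*c + 32*r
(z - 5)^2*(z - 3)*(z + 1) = z^4 - 12*z^3 + 42*z^2 - 20*z - 75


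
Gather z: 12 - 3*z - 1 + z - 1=10 - 2*z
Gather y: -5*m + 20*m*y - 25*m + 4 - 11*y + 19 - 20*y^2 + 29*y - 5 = -30*m - 20*y^2 + y*(20*m + 18) + 18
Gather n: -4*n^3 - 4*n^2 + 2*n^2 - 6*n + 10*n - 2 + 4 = -4*n^3 - 2*n^2 + 4*n + 2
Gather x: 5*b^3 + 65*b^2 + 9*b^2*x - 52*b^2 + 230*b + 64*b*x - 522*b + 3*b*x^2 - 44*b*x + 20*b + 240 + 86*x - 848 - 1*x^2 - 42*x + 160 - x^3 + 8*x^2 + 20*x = 5*b^3 + 13*b^2 - 272*b - x^3 + x^2*(3*b + 7) + x*(9*b^2 + 20*b + 64) - 448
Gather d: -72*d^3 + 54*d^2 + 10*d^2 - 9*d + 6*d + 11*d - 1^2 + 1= -72*d^3 + 64*d^2 + 8*d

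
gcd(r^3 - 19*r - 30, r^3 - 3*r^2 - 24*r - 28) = r + 2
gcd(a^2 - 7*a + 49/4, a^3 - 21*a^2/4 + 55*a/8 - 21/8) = a - 7/2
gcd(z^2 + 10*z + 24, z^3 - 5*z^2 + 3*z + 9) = 1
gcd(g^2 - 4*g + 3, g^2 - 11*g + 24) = g - 3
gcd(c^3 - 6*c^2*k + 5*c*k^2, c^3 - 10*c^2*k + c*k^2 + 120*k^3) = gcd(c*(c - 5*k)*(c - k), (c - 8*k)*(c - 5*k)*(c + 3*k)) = c - 5*k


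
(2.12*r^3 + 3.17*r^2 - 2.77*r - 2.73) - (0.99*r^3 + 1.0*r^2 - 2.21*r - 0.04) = 1.13*r^3 + 2.17*r^2 - 0.56*r - 2.69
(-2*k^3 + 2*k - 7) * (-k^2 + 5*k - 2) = 2*k^5 - 10*k^4 + 2*k^3 + 17*k^2 - 39*k + 14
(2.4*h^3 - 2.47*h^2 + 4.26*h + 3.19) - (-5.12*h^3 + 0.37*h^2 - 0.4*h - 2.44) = 7.52*h^3 - 2.84*h^2 + 4.66*h + 5.63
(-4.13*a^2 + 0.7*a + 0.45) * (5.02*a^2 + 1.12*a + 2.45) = -20.7326*a^4 - 1.1116*a^3 - 7.0755*a^2 + 2.219*a + 1.1025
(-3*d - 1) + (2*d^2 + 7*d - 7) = 2*d^2 + 4*d - 8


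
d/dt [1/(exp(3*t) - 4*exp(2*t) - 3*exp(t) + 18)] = (-3*exp(2*t) + 8*exp(t) + 3)*exp(t)/(exp(3*t) - 4*exp(2*t) - 3*exp(t) + 18)^2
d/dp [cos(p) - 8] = -sin(p)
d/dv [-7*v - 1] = -7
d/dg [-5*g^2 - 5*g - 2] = -10*g - 5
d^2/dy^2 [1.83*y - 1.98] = 0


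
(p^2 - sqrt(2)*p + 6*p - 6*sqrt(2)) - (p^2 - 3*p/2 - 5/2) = -sqrt(2)*p + 15*p/2 - 6*sqrt(2) + 5/2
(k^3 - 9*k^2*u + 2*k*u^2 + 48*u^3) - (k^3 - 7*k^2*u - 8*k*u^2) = -2*k^2*u + 10*k*u^2 + 48*u^3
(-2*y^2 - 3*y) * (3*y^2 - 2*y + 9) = -6*y^4 - 5*y^3 - 12*y^2 - 27*y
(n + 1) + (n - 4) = 2*n - 3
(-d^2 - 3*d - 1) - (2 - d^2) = -3*d - 3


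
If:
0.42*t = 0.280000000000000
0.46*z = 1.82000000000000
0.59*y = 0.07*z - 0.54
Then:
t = 0.67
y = -0.45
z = 3.96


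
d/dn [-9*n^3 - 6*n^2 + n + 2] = -27*n^2 - 12*n + 1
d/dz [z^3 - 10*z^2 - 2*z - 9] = 3*z^2 - 20*z - 2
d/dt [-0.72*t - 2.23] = -0.720000000000000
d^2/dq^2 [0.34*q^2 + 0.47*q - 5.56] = 0.680000000000000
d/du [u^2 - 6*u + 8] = 2*u - 6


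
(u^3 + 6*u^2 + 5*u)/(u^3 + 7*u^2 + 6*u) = (u + 5)/(u + 6)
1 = 1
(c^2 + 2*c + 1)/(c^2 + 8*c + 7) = (c + 1)/(c + 7)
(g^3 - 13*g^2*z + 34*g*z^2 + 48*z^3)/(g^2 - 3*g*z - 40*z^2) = (g^2 - 5*g*z - 6*z^2)/(g + 5*z)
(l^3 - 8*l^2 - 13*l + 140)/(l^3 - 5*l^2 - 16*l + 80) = (l - 7)/(l - 4)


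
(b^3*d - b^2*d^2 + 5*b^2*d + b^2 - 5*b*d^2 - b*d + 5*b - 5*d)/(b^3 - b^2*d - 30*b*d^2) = (-b^3*d + b^2*d^2 - 5*b^2*d - b^2 + 5*b*d^2 + b*d - 5*b + 5*d)/(b*(-b^2 + b*d + 30*d^2))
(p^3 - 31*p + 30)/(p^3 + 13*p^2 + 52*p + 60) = (p^2 - 6*p + 5)/(p^2 + 7*p + 10)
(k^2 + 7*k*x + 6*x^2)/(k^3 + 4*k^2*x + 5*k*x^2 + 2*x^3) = (k + 6*x)/(k^2 + 3*k*x + 2*x^2)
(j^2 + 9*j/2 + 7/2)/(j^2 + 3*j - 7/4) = 2*(j + 1)/(2*j - 1)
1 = 1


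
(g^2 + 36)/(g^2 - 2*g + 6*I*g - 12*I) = (g - 6*I)/(g - 2)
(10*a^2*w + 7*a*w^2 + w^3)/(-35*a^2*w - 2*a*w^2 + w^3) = (2*a + w)/(-7*a + w)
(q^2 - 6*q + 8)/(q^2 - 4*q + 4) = (q - 4)/(q - 2)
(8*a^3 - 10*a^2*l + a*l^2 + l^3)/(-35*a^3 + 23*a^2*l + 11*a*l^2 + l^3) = (-8*a^2 + 2*a*l + l^2)/(35*a^2 + 12*a*l + l^2)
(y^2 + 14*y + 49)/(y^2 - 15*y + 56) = (y^2 + 14*y + 49)/(y^2 - 15*y + 56)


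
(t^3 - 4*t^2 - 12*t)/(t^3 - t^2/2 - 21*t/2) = 2*(-t^2 + 4*t + 12)/(-2*t^2 + t + 21)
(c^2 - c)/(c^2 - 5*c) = (c - 1)/(c - 5)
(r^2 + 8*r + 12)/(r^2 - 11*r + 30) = (r^2 + 8*r + 12)/(r^2 - 11*r + 30)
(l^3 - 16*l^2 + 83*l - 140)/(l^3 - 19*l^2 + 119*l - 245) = (l - 4)/(l - 7)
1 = 1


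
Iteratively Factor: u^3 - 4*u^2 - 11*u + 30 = (u - 2)*(u^2 - 2*u - 15) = (u - 2)*(u + 3)*(u - 5)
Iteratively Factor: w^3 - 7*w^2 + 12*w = (w - 3)*(w^2 - 4*w) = w*(w - 3)*(w - 4)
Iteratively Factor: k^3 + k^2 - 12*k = (k + 4)*(k^2 - 3*k) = (k - 3)*(k + 4)*(k)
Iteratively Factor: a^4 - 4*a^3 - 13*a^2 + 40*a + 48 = (a + 1)*(a^3 - 5*a^2 - 8*a + 48) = (a + 1)*(a + 3)*(a^2 - 8*a + 16) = (a - 4)*(a + 1)*(a + 3)*(a - 4)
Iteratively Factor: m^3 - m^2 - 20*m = (m - 5)*(m^2 + 4*m) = (m - 5)*(m + 4)*(m)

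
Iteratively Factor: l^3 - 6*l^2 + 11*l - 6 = (l - 1)*(l^2 - 5*l + 6) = (l - 3)*(l - 1)*(l - 2)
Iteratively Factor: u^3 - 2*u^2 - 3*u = (u + 1)*(u^2 - 3*u) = u*(u + 1)*(u - 3)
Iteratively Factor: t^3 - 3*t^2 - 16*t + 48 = (t - 3)*(t^2 - 16) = (t - 4)*(t - 3)*(t + 4)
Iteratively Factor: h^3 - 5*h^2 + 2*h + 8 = (h - 2)*(h^2 - 3*h - 4) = (h - 2)*(h + 1)*(h - 4)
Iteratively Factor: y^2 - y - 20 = (y - 5)*(y + 4)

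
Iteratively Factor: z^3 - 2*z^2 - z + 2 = (z - 1)*(z^2 - z - 2) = (z - 1)*(z + 1)*(z - 2)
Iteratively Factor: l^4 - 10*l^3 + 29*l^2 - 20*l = (l - 4)*(l^3 - 6*l^2 + 5*l) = (l - 4)*(l - 1)*(l^2 - 5*l) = l*(l - 4)*(l - 1)*(l - 5)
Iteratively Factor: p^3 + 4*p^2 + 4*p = (p)*(p^2 + 4*p + 4) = p*(p + 2)*(p + 2)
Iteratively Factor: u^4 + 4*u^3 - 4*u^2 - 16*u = (u + 4)*(u^3 - 4*u) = u*(u + 4)*(u^2 - 4) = u*(u + 2)*(u + 4)*(u - 2)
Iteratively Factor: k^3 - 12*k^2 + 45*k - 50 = (k - 5)*(k^2 - 7*k + 10) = (k - 5)*(k - 2)*(k - 5)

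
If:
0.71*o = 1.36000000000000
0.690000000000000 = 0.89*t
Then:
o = 1.92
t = 0.78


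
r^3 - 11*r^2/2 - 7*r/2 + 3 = (r - 6)*(r - 1/2)*(r + 1)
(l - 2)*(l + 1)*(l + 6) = l^3 + 5*l^2 - 8*l - 12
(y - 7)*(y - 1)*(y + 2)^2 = y^4 - 4*y^3 - 21*y^2 - 4*y + 28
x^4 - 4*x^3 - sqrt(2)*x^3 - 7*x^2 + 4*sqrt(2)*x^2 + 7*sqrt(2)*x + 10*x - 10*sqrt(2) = (x - 5)*(x - 1)*(x + 2)*(x - sqrt(2))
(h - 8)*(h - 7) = h^2 - 15*h + 56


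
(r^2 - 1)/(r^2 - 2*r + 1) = (r + 1)/(r - 1)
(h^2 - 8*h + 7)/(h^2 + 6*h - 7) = (h - 7)/(h + 7)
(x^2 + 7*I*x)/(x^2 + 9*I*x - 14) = x/(x + 2*I)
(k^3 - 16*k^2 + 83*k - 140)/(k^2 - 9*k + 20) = k - 7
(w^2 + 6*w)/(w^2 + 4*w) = (w + 6)/(w + 4)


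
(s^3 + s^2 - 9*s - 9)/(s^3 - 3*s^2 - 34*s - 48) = (s^2 - 2*s - 3)/(s^2 - 6*s - 16)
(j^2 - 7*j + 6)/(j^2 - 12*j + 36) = (j - 1)/(j - 6)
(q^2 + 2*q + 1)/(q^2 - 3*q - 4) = (q + 1)/(q - 4)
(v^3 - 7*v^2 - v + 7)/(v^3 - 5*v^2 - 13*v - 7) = (v - 1)/(v + 1)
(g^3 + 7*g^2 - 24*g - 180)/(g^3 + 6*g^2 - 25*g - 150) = (g + 6)/(g + 5)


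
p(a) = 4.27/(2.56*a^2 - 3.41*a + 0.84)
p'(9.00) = -0.01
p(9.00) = 0.02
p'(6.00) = -0.02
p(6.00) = 0.06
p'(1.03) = -4185.31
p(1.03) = 97.93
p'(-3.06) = 0.07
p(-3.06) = 0.12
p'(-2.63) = 0.10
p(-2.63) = 0.16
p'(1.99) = -1.65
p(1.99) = 1.02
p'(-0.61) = 1.86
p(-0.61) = 1.10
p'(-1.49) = 0.35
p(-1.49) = 0.37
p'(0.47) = 110.20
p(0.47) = -21.65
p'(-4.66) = 0.02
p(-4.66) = 0.06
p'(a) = 4.27*(3.41 - 5.12*a)/(2.56*a^2 - 3.41*a + 0.84)^2 = (14.5607 - 21.8624*a)/(2.56*a^2 - 3.41*a + 0.84)^2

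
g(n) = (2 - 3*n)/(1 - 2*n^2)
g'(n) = 4*n*(2 - 3*n)/(1 - 2*n^2)^2 - 3/(1 - 2*n^2)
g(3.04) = 0.41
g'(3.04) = -0.11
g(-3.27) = -0.58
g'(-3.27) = -0.22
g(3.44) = 0.37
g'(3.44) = -0.09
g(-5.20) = -0.33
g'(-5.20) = -0.07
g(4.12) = 0.31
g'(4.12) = -0.07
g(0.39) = 1.19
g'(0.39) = -1.64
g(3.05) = 0.41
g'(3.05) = -0.11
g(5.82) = 0.23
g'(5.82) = -0.04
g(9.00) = 0.16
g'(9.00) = -0.02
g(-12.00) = -0.13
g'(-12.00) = -0.01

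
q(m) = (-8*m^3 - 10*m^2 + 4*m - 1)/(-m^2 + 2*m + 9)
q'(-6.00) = 6.61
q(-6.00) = -34.44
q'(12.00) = 6.09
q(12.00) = 137.09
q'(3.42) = -202.90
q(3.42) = -102.40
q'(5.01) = -153.67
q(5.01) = 203.61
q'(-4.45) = 5.69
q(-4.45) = -24.78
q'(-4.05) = 5.19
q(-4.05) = -22.59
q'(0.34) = -0.57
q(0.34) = -0.12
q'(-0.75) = 1.25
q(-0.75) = -0.90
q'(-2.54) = -21.71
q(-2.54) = -21.89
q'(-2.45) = -41.40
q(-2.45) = -24.61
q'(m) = (2*m - 2)*(-8*m^3 - 10*m^2 + 4*m - 1)/(-m^2 + 2*m + 9)^2 + (-24*m^2 - 20*m + 4)/(-m^2 + 2*m + 9)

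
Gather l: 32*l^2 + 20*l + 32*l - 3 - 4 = 32*l^2 + 52*l - 7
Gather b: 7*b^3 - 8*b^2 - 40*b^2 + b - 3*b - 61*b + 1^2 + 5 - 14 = 7*b^3 - 48*b^2 - 63*b - 8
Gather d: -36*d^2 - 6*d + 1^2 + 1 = -36*d^2 - 6*d + 2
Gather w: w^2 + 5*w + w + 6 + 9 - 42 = w^2 + 6*w - 27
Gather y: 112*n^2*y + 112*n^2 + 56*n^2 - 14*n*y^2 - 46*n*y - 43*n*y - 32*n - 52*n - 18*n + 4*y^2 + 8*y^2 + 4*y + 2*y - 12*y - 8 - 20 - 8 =168*n^2 - 102*n + y^2*(12 - 14*n) + y*(112*n^2 - 89*n - 6) - 36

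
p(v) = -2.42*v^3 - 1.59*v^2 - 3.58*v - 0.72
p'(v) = -7.26*v^2 - 3.18*v - 3.58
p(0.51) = -3.28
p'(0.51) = -7.09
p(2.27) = -45.35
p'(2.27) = -48.21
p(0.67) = -4.56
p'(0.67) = -8.97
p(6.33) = -700.89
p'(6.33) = -314.61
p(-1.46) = 8.65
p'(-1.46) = -14.41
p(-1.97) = 18.66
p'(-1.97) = -25.49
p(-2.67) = 43.57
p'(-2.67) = -46.85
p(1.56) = -19.36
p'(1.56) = -26.21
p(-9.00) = 1666.89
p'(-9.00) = -563.02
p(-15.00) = 7862.73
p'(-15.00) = -1589.38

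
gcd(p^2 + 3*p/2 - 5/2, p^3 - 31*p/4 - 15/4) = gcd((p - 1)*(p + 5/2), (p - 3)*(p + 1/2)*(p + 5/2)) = p + 5/2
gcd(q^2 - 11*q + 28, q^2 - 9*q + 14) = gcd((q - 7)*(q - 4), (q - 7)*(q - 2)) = q - 7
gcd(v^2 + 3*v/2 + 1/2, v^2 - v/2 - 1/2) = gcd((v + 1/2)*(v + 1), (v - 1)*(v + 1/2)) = v + 1/2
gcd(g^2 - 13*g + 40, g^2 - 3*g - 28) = 1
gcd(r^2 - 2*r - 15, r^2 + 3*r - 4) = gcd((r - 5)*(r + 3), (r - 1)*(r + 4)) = 1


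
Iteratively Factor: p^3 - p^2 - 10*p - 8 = (p + 2)*(p^2 - 3*p - 4) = (p + 1)*(p + 2)*(p - 4)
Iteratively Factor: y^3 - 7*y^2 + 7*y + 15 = (y - 3)*(y^2 - 4*y - 5) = (y - 3)*(y + 1)*(y - 5)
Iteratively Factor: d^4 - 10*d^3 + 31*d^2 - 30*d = (d - 2)*(d^3 - 8*d^2 + 15*d) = (d - 3)*(d - 2)*(d^2 - 5*d) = (d - 5)*(d - 3)*(d - 2)*(d)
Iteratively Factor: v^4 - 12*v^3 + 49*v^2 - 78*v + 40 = (v - 5)*(v^3 - 7*v^2 + 14*v - 8) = (v - 5)*(v - 1)*(v^2 - 6*v + 8) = (v - 5)*(v - 4)*(v - 1)*(v - 2)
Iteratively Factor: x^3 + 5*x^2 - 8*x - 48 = (x + 4)*(x^2 + x - 12) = (x - 3)*(x + 4)*(x + 4)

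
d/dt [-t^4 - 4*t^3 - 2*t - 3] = -4*t^3 - 12*t^2 - 2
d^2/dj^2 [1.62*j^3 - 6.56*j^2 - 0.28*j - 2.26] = 9.72*j - 13.12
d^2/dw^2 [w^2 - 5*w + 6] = 2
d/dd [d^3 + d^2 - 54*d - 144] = 3*d^2 + 2*d - 54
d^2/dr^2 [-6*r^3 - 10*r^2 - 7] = -36*r - 20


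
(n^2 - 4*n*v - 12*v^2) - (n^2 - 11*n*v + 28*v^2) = 7*n*v - 40*v^2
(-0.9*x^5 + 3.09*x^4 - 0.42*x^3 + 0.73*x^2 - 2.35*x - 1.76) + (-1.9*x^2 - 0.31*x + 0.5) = -0.9*x^5 + 3.09*x^4 - 0.42*x^3 - 1.17*x^2 - 2.66*x - 1.26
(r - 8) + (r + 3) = 2*r - 5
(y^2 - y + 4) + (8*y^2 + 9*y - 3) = 9*y^2 + 8*y + 1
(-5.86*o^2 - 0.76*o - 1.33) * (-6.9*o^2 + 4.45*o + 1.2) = 40.434*o^4 - 20.833*o^3 - 1.237*o^2 - 6.8305*o - 1.596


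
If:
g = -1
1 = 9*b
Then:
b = 1/9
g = -1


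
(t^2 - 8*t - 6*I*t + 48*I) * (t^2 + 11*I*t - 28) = t^4 - 8*t^3 + 5*I*t^3 + 38*t^2 - 40*I*t^2 - 304*t + 168*I*t - 1344*I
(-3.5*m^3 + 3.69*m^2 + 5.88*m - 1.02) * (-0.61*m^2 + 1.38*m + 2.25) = 2.135*m^5 - 7.0809*m^4 - 6.3696*m^3 + 17.0391*m^2 + 11.8224*m - 2.295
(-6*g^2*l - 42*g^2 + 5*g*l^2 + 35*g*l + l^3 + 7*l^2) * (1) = -6*g^2*l - 42*g^2 + 5*g*l^2 + 35*g*l + l^3 + 7*l^2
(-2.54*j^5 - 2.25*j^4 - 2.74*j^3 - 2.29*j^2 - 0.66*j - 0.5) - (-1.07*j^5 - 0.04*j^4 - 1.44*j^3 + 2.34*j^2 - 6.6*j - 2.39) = -1.47*j^5 - 2.21*j^4 - 1.3*j^3 - 4.63*j^2 + 5.94*j + 1.89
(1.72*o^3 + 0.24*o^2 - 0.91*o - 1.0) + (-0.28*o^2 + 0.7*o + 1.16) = 1.72*o^3 - 0.04*o^2 - 0.21*o + 0.16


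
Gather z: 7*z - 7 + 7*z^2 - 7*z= 7*z^2 - 7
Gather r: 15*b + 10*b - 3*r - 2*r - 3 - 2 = 25*b - 5*r - 5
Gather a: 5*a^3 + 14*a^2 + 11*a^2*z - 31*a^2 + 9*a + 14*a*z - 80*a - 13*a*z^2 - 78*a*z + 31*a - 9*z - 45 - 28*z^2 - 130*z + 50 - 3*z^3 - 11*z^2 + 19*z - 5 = 5*a^3 + a^2*(11*z - 17) + a*(-13*z^2 - 64*z - 40) - 3*z^3 - 39*z^2 - 120*z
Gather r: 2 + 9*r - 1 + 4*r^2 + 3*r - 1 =4*r^2 + 12*r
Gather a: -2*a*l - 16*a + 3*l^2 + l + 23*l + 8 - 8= a*(-2*l - 16) + 3*l^2 + 24*l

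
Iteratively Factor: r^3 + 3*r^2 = (r + 3)*(r^2) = r*(r + 3)*(r)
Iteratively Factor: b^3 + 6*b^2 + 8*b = (b)*(b^2 + 6*b + 8) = b*(b + 4)*(b + 2)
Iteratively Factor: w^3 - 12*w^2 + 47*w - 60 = (w - 4)*(w^2 - 8*w + 15) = (w - 4)*(w - 3)*(w - 5)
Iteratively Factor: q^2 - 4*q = (q - 4)*(q)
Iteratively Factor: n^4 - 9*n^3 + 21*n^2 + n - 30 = (n - 5)*(n^3 - 4*n^2 + n + 6) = (n - 5)*(n - 2)*(n^2 - 2*n - 3) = (n - 5)*(n - 3)*(n - 2)*(n + 1)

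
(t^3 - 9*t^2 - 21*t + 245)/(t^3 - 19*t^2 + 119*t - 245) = (t + 5)/(t - 5)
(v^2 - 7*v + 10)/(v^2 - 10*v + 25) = (v - 2)/(v - 5)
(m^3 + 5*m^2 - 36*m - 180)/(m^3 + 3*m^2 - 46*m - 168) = (m^2 - m - 30)/(m^2 - 3*m - 28)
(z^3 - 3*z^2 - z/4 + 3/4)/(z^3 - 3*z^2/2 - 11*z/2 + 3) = (z + 1/2)/(z + 2)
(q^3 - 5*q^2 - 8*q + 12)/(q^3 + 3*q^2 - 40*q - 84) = (q - 1)/(q + 7)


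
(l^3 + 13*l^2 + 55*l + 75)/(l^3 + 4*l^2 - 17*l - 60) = (l + 5)/(l - 4)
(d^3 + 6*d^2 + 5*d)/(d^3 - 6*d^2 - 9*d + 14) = d*(d^2 + 6*d + 5)/(d^3 - 6*d^2 - 9*d + 14)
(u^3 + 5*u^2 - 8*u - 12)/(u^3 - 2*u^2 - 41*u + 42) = (u^2 - u - 2)/(u^2 - 8*u + 7)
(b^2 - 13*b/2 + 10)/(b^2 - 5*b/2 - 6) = (2*b - 5)/(2*b + 3)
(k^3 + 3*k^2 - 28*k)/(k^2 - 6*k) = (k^2 + 3*k - 28)/(k - 6)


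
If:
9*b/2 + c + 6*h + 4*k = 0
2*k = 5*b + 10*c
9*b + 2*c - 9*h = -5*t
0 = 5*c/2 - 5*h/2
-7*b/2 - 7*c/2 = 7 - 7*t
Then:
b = -60/167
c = 290/1503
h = 290/1503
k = 100/1503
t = 1378/1503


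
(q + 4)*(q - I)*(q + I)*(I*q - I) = I*q^4 + 3*I*q^3 - 3*I*q^2 + 3*I*q - 4*I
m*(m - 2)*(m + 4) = m^3 + 2*m^2 - 8*m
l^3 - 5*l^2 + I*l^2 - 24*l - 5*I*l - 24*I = (l - 8)*(l + 3)*(l + I)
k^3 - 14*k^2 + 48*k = k*(k - 8)*(k - 6)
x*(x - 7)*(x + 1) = x^3 - 6*x^2 - 7*x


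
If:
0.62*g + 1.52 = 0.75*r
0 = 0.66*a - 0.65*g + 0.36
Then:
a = 1.19134897360704*r - 2.95992179863148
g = 1.20967741935484*r - 2.45161290322581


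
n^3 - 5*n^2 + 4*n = n*(n - 4)*(n - 1)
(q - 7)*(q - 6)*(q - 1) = q^3 - 14*q^2 + 55*q - 42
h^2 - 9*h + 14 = (h - 7)*(h - 2)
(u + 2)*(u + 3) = u^2 + 5*u + 6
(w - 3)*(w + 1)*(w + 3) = w^3 + w^2 - 9*w - 9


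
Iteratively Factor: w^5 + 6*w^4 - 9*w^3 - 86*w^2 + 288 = (w + 4)*(w^4 + 2*w^3 - 17*w^2 - 18*w + 72) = (w + 3)*(w + 4)*(w^3 - w^2 - 14*w + 24) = (w - 3)*(w + 3)*(w + 4)*(w^2 + 2*w - 8) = (w - 3)*(w + 3)*(w + 4)^2*(w - 2)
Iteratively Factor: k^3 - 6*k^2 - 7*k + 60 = (k + 3)*(k^2 - 9*k + 20) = (k - 5)*(k + 3)*(k - 4)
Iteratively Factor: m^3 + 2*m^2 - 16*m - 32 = (m + 4)*(m^2 - 2*m - 8) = (m + 2)*(m + 4)*(m - 4)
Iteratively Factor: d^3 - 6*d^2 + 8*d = (d)*(d^2 - 6*d + 8) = d*(d - 4)*(d - 2)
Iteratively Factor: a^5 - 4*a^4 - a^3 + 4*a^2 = (a - 1)*(a^4 - 3*a^3 - 4*a^2) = a*(a - 1)*(a^3 - 3*a^2 - 4*a) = a*(a - 1)*(a + 1)*(a^2 - 4*a) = a*(a - 4)*(a - 1)*(a + 1)*(a)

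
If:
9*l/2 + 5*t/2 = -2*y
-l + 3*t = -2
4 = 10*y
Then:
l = 13/80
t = -49/80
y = 2/5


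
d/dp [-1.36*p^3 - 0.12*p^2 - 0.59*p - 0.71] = -4.08*p^2 - 0.24*p - 0.59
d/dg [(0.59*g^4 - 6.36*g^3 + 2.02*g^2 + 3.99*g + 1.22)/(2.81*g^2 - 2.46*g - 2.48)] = (3.3158*g^5 - 22.2258*g^4 + 25.4384*g^3 + 31.1373*g^2 - 16.8756*g - 6.894)/(7.8961*g^4 - 13.8252*g^3 - 7.886*g^2 + 12.2016*g + 6.1504)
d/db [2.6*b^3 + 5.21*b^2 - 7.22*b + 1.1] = 7.8*b^2 + 10.42*b - 7.22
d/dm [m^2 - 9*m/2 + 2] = 2*m - 9/2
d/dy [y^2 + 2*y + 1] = 2*y + 2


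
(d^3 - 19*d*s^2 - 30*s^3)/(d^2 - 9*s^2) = (-d^2 + 3*d*s + 10*s^2)/(-d + 3*s)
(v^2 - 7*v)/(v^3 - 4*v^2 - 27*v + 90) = v*(v - 7)/(v^3 - 4*v^2 - 27*v + 90)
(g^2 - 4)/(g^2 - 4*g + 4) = (g + 2)/(g - 2)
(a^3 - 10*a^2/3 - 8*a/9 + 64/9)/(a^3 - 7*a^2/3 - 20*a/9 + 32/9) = (a - 2)/(a - 1)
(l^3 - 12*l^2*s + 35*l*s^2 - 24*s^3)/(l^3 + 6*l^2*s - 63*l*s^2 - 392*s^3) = (l^2 - 4*l*s + 3*s^2)/(l^2 + 14*l*s + 49*s^2)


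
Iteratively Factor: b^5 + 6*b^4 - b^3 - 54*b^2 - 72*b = (b - 3)*(b^4 + 9*b^3 + 26*b^2 + 24*b) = b*(b - 3)*(b^3 + 9*b^2 + 26*b + 24) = b*(b - 3)*(b + 4)*(b^2 + 5*b + 6) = b*(b - 3)*(b + 3)*(b + 4)*(b + 2)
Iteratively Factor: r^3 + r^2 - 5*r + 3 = (r + 3)*(r^2 - 2*r + 1) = (r - 1)*(r + 3)*(r - 1)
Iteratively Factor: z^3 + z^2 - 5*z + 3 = (z - 1)*(z^2 + 2*z - 3) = (z - 1)^2*(z + 3)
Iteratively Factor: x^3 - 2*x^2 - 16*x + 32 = (x + 4)*(x^2 - 6*x + 8) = (x - 4)*(x + 4)*(x - 2)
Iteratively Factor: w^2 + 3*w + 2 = (w + 2)*(w + 1)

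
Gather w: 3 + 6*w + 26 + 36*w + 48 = 42*w + 77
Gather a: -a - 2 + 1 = -a - 1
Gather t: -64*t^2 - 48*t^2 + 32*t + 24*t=-112*t^2 + 56*t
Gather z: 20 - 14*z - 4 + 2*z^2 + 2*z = 2*z^2 - 12*z + 16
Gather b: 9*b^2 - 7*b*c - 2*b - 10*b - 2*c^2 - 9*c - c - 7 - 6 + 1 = 9*b^2 + b*(-7*c - 12) - 2*c^2 - 10*c - 12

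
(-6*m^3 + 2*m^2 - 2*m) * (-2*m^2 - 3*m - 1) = 12*m^5 + 14*m^4 + 4*m^3 + 4*m^2 + 2*m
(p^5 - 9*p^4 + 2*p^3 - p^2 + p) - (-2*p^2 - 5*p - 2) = p^5 - 9*p^4 + 2*p^3 + p^2 + 6*p + 2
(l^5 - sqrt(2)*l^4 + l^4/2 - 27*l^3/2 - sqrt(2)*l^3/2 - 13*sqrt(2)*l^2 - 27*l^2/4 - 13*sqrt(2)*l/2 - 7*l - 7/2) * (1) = l^5 - sqrt(2)*l^4 + l^4/2 - 27*l^3/2 - sqrt(2)*l^3/2 - 13*sqrt(2)*l^2 - 27*l^2/4 - 13*sqrt(2)*l/2 - 7*l - 7/2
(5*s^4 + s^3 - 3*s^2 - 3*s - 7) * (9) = 45*s^4 + 9*s^3 - 27*s^2 - 27*s - 63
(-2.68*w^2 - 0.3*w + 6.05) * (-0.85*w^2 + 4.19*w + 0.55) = 2.278*w^4 - 10.9742*w^3 - 7.8735*w^2 + 25.1845*w + 3.3275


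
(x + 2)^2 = x^2 + 4*x + 4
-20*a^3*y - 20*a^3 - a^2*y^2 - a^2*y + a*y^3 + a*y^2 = (-5*a + y)*(4*a + y)*(a*y + a)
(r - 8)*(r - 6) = r^2 - 14*r + 48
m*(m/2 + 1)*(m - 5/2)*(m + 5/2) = m^4/2 + m^3 - 25*m^2/8 - 25*m/4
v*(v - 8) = v^2 - 8*v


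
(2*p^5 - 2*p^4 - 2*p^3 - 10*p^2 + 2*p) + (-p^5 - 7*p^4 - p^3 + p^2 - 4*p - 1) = p^5 - 9*p^4 - 3*p^3 - 9*p^2 - 2*p - 1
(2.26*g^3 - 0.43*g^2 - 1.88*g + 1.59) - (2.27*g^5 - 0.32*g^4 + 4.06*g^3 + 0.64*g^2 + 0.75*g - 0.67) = -2.27*g^5 + 0.32*g^4 - 1.8*g^3 - 1.07*g^2 - 2.63*g + 2.26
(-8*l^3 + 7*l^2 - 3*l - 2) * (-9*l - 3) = 72*l^4 - 39*l^3 + 6*l^2 + 27*l + 6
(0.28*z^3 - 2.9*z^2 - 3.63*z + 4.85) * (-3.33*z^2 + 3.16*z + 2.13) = -0.9324*z^5 + 10.5418*z^4 + 3.5203*z^3 - 33.7983*z^2 + 7.5941*z + 10.3305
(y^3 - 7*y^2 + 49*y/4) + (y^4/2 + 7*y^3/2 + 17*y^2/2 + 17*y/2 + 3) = y^4/2 + 9*y^3/2 + 3*y^2/2 + 83*y/4 + 3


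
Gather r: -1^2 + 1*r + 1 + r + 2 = 2*r + 2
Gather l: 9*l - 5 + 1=9*l - 4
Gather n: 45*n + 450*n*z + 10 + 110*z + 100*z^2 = n*(450*z + 45) + 100*z^2 + 110*z + 10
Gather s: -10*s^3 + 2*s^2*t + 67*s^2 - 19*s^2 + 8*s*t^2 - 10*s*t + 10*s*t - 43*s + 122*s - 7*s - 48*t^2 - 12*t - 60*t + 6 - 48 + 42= -10*s^3 + s^2*(2*t + 48) + s*(8*t^2 + 72) - 48*t^2 - 72*t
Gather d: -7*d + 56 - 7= 49 - 7*d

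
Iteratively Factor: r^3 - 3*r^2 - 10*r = (r)*(r^2 - 3*r - 10) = r*(r - 5)*(r + 2)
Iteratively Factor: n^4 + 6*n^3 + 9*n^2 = (n)*(n^3 + 6*n^2 + 9*n) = n*(n + 3)*(n^2 + 3*n) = n^2*(n + 3)*(n + 3)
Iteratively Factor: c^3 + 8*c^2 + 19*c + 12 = (c + 1)*(c^2 + 7*c + 12) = (c + 1)*(c + 4)*(c + 3)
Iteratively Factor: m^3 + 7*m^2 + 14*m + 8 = (m + 2)*(m^2 + 5*m + 4) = (m + 2)*(m + 4)*(m + 1)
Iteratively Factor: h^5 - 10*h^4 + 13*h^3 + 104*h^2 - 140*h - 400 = (h - 5)*(h^4 - 5*h^3 - 12*h^2 + 44*h + 80) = (h - 5)*(h + 2)*(h^3 - 7*h^2 + 2*h + 40) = (h - 5)^2*(h + 2)*(h^2 - 2*h - 8) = (h - 5)^2*(h + 2)^2*(h - 4)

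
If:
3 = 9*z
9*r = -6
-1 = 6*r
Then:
No Solution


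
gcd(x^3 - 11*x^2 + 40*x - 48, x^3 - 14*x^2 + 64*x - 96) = x^2 - 8*x + 16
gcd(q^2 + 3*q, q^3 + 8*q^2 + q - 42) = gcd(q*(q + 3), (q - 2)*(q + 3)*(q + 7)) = q + 3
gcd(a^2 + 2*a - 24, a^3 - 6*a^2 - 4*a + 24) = 1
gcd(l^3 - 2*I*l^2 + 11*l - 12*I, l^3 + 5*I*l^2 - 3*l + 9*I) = l^2 + 2*I*l + 3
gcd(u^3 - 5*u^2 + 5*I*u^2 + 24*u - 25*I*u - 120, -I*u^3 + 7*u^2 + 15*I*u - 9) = 1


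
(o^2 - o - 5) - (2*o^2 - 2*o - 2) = -o^2 + o - 3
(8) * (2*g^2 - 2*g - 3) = 16*g^2 - 16*g - 24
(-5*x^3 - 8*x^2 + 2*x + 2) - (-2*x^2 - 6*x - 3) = -5*x^3 - 6*x^2 + 8*x + 5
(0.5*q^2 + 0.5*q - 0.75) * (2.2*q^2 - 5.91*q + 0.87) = 1.1*q^4 - 1.855*q^3 - 4.17*q^2 + 4.8675*q - 0.6525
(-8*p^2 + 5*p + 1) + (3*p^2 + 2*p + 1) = -5*p^2 + 7*p + 2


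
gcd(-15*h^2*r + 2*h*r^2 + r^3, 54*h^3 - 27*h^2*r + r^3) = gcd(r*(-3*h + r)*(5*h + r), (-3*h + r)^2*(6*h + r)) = -3*h + r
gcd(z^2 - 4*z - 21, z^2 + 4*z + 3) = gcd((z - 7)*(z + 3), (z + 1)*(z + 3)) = z + 3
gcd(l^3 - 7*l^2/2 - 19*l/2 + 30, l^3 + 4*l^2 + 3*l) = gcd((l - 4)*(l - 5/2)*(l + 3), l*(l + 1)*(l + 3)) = l + 3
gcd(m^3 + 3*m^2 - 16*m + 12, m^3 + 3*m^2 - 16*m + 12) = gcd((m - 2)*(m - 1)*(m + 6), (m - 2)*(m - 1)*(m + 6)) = m^3 + 3*m^2 - 16*m + 12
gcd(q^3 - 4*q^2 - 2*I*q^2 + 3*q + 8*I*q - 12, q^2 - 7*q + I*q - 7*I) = q + I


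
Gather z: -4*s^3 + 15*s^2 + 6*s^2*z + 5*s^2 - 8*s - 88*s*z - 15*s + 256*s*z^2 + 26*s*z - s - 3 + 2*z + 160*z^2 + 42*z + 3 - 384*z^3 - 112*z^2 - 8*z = -4*s^3 + 20*s^2 - 24*s - 384*z^3 + z^2*(256*s + 48) + z*(6*s^2 - 62*s + 36)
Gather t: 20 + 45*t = 45*t + 20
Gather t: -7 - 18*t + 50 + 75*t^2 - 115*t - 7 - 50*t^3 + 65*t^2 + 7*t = -50*t^3 + 140*t^2 - 126*t + 36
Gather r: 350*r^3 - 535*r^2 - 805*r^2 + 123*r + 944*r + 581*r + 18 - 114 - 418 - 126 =350*r^3 - 1340*r^2 + 1648*r - 640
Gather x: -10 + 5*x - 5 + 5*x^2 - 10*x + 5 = 5*x^2 - 5*x - 10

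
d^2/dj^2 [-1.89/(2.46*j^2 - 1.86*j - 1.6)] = (-22.875048*j^2 + 17.295768*j + 1.89*(4.92*j - 1.86)*(9.84*j - 3.72) + 14.87808)/(-2.46*j^2 + 1.86*j + 1.6)^3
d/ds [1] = 0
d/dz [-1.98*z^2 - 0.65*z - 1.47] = -3.96*z - 0.65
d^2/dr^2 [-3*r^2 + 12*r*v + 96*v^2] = -6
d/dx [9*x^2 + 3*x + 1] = 18*x + 3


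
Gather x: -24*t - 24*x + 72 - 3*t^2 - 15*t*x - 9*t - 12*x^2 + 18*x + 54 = -3*t^2 - 33*t - 12*x^2 + x*(-15*t - 6) + 126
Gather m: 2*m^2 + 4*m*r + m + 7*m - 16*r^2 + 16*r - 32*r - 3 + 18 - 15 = 2*m^2 + m*(4*r + 8) - 16*r^2 - 16*r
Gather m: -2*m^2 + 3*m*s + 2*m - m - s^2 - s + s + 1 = -2*m^2 + m*(3*s + 1) - s^2 + 1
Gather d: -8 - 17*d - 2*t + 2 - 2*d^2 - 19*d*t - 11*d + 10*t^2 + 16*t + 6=-2*d^2 + d*(-19*t - 28) + 10*t^2 + 14*t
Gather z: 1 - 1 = 0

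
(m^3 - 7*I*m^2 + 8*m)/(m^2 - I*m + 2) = m*(m - 8*I)/(m - 2*I)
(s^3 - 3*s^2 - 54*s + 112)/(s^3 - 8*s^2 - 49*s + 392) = (s - 2)/(s - 7)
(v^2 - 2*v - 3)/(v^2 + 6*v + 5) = (v - 3)/(v + 5)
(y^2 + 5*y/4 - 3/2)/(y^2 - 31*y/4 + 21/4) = (y + 2)/(y - 7)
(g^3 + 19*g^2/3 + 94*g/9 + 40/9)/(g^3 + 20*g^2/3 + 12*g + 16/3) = (g + 5/3)/(g + 2)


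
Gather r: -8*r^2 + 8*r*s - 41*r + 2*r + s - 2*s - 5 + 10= -8*r^2 + r*(8*s - 39) - s + 5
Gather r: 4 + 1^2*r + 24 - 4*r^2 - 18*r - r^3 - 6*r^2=-r^3 - 10*r^2 - 17*r + 28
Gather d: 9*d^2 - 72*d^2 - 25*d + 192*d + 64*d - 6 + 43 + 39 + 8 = -63*d^2 + 231*d + 84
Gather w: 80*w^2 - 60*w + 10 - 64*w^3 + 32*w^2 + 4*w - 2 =-64*w^3 + 112*w^2 - 56*w + 8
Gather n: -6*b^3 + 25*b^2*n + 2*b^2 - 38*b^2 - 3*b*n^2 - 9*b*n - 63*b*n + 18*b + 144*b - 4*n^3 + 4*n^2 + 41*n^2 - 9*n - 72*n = -6*b^3 - 36*b^2 + 162*b - 4*n^3 + n^2*(45 - 3*b) + n*(25*b^2 - 72*b - 81)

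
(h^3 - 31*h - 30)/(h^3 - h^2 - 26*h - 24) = (h + 5)/(h + 4)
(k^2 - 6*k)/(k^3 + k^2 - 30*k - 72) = k/(k^2 + 7*k + 12)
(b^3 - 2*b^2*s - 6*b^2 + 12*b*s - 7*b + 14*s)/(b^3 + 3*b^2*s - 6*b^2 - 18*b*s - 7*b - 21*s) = (b - 2*s)/(b + 3*s)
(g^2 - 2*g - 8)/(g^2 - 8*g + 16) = (g + 2)/(g - 4)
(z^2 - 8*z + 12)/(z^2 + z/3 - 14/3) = 3*(z - 6)/(3*z + 7)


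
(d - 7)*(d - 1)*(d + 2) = d^3 - 6*d^2 - 9*d + 14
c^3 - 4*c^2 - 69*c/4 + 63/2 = (c - 6)*(c - 3/2)*(c + 7/2)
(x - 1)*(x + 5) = x^2 + 4*x - 5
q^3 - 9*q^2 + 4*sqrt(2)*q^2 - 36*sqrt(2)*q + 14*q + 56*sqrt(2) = (q - 7)*(q - 2)*(q + 4*sqrt(2))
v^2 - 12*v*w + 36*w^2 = (v - 6*w)^2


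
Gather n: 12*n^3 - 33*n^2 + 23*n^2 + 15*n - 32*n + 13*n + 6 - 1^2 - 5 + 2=12*n^3 - 10*n^2 - 4*n + 2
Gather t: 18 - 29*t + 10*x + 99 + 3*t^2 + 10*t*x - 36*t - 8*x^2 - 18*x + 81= 3*t^2 + t*(10*x - 65) - 8*x^2 - 8*x + 198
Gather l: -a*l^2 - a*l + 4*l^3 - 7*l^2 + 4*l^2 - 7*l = 4*l^3 + l^2*(-a - 3) + l*(-a - 7)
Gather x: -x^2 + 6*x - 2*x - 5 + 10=-x^2 + 4*x + 5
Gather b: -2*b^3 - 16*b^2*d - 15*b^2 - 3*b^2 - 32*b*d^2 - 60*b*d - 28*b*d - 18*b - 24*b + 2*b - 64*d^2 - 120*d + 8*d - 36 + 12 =-2*b^3 + b^2*(-16*d - 18) + b*(-32*d^2 - 88*d - 40) - 64*d^2 - 112*d - 24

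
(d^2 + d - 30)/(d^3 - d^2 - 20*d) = (d + 6)/(d*(d + 4))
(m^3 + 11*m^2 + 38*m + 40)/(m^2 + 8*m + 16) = (m^2 + 7*m + 10)/(m + 4)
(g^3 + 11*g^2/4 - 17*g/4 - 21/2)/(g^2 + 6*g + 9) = (4*g^2 - g - 14)/(4*(g + 3))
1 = 1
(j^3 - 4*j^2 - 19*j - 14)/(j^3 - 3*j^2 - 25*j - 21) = (j + 2)/(j + 3)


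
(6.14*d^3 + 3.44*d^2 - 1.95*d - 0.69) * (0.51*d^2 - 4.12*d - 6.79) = 3.1314*d^5 - 23.5424*d^4 - 56.8579*d^3 - 15.6755*d^2 + 16.0833*d + 4.6851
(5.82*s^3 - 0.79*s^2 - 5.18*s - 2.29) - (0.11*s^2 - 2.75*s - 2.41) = 5.82*s^3 - 0.9*s^2 - 2.43*s + 0.12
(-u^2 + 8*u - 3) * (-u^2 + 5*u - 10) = u^4 - 13*u^3 + 53*u^2 - 95*u + 30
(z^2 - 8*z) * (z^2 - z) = z^4 - 9*z^3 + 8*z^2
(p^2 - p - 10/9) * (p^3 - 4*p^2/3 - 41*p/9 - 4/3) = p^5 - 7*p^4/3 - 13*p^3/3 + 127*p^2/27 + 518*p/81 + 40/27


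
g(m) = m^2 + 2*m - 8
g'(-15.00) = -28.00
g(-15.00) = 187.00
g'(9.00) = 20.00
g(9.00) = 91.00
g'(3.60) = 9.20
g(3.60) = 12.16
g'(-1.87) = -1.74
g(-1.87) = -8.24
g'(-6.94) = -11.88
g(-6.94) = 26.28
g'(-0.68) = 0.64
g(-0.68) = -8.90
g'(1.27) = 4.54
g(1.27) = -3.85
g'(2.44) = 6.88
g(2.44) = 2.83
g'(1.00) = 4.00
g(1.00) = -5.00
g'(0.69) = 3.38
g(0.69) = -6.14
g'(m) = 2*m + 2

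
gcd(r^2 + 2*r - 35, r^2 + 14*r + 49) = r + 7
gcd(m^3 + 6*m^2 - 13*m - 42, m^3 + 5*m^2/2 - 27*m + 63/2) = m^2 + 4*m - 21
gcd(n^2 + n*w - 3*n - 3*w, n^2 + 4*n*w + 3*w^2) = n + w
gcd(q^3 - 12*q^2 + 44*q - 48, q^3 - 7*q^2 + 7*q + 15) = 1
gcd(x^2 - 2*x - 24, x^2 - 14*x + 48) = x - 6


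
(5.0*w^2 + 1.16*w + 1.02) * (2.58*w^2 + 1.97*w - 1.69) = 12.9*w^4 + 12.8428*w^3 - 3.5332*w^2 + 0.0490000000000002*w - 1.7238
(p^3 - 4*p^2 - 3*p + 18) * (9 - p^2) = -p^5 + 4*p^4 + 12*p^3 - 54*p^2 - 27*p + 162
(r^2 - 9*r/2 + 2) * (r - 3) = r^3 - 15*r^2/2 + 31*r/2 - 6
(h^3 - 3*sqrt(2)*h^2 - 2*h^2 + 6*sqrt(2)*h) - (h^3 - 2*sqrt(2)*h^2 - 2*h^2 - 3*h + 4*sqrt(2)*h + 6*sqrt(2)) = -sqrt(2)*h^2 + 2*sqrt(2)*h + 3*h - 6*sqrt(2)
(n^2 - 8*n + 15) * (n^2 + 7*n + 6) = n^4 - n^3 - 35*n^2 + 57*n + 90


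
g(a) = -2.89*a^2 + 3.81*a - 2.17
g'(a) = 3.81 - 5.78*a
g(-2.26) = -25.54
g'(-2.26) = 16.87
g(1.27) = -1.99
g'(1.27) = -3.53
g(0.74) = -0.93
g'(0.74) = -0.47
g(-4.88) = -89.59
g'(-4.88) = 32.02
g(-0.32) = -3.69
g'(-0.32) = 5.66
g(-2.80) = -35.50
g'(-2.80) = 19.99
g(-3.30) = -46.22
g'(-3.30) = 22.88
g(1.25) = -1.92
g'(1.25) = -3.42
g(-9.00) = -270.55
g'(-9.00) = 55.83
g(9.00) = -201.97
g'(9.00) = -48.21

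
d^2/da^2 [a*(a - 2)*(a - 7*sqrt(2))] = 6*a - 14*sqrt(2) - 4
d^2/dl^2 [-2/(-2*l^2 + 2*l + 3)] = 8*(2*l^2 - 2*l - 2*(2*l - 1)^2 - 3)/(-2*l^2 + 2*l + 3)^3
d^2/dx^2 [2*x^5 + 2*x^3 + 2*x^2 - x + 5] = 40*x^3 + 12*x + 4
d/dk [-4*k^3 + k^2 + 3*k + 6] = -12*k^2 + 2*k + 3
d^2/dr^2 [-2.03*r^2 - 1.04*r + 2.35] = -4.06000000000000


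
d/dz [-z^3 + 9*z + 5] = 9 - 3*z^2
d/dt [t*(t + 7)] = 2*t + 7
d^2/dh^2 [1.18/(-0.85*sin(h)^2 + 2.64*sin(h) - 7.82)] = (3.4102*sin(h)^4 - 7.94376*sin(h)^3 - 28.265012*sin(h)^2 + 40.248384*sin(h) - 0.761336000000002)/(0.85*sin(h)^2 - 2.64*sin(h) + 7.82)^3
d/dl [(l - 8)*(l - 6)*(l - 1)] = 3*l^2 - 30*l + 62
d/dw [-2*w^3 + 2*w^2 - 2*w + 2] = -6*w^2 + 4*w - 2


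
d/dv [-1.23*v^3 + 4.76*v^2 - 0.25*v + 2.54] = -3.69*v^2 + 9.52*v - 0.25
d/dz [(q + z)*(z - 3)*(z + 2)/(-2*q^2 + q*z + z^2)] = (-(q + z)*(q + 2*z)*(z - 3)*(z + 2) + (-2*q^2 + q*z + z^2)*((q + z)*(z - 3) + (q + z)*(z + 2) + (z - 3)*(z + 2)))/(-2*q^2 + q*z + z^2)^2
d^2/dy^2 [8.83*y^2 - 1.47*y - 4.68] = 17.6600000000000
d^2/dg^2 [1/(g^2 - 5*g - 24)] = 2*(g^2 - 5*g - (2*g - 5)^2 - 24)/(-g^2 + 5*g + 24)^3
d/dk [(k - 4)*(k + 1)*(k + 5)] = 3*k^2 + 4*k - 19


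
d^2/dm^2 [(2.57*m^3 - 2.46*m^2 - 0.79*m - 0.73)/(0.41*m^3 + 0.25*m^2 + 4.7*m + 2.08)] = (8.88178419700125e-16*m^7 - 1.353902*m^6 - 30.511134*m^5 + 0.183762000000002*m^4 + 147.769942*m^3 + 157.791654*m^2 + 67.766652*m - 37.332008)/(0.068921*m^9 + 0.126075*m^8 + 2.447085*m^7 + 3.955069*m^6 + 29.33115*m^5 + 41.00646*m^4 + 123.808472*m^3 + 141.0864*m^2 + 61.00224*m + 8.998912)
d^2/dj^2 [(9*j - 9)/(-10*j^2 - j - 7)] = 18*(-(j - 1)*(20*j + 1)^2 + 3*(10*j - 3)*(10*j^2 + j + 7))/(10*j^2 + j + 7)^3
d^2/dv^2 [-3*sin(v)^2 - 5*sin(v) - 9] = 5*sin(v) - 6*cos(2*v)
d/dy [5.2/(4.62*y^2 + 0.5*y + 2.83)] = (-48.048*y - 2.6)/(4.62*y^2 + 0.5*y + 2.83)^2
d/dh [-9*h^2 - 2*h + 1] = -18*h - 2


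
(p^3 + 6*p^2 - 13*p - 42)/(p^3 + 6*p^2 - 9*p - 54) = (p^2 + 9*p + 14)/(p^2 + 9*p + 18)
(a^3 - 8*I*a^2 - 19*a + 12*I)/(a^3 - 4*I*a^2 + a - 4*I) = (a - 3*I)/(a + I)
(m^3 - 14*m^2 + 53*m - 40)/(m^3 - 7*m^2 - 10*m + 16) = (m - 5)/(m + 2)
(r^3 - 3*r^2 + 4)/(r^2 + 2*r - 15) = (r^3 - 3*r^2 + 4)/(r^2 + 2*r - 15)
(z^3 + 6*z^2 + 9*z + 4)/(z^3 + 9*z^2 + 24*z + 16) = (z + 1)/(z + 4)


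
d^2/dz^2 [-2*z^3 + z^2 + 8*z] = 2 - 12*z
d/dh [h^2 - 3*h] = 2*h - 3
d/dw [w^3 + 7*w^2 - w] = 3*w^2 + 14*w - 1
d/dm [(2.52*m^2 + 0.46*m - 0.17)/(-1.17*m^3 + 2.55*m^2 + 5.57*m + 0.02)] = (2.9484*m^4 + 1.0764*m^3 + 12.2667*m^2 + 0.9678*m + 0.9561)/(1.3689*m^6 - 5.967*m^5 - 6.5313*m^4 + 28.3602*m^3 + 31.1269*m^2 + 0.2228*m + 0.0004)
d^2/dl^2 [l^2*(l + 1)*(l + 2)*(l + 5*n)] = 20*l^3 + 60*l^2*n + 36*l^2 + 90*l*n + 12*l + 20*n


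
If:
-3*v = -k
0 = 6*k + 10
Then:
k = -5/3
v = -5/9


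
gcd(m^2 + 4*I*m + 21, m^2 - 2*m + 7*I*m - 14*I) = m + 7*I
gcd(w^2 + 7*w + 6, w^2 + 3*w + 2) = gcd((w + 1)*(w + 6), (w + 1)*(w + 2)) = w + 1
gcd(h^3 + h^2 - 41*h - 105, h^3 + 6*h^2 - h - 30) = h^2 + 8*h + 15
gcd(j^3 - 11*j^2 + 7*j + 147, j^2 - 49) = j - 7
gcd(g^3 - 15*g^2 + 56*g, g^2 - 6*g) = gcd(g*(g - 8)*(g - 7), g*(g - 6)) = g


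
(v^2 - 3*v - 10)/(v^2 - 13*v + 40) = (v + 2)/(v - 8)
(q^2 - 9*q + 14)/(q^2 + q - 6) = (q - 7)/(q + 3)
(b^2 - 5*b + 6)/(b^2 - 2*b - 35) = (-b^2 + 5*b - 6)/(-b^2 + 2*b + 35)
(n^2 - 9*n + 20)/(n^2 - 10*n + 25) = (n - 4)/(n - 5)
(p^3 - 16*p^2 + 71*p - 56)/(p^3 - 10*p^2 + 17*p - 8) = (p - 7)/(p - 1)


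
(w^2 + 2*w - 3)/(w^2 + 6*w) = (w^2 + 2*w - 3)/(w*(w + 6))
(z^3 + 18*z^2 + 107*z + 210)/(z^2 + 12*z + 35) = z + 6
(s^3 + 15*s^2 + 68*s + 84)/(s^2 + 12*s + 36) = (s^2 + 9*s + 14)/(s + 6)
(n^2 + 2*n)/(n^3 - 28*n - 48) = n/(n^2 - 2*n - 24)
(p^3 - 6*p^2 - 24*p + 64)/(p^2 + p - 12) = (p^2 - 10*p + 16)/(p - 3)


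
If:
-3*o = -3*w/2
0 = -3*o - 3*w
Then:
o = 0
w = 0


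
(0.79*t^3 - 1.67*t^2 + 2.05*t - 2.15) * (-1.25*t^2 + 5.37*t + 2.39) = -0.9875*t^5 + 6.3298*t^4 - 9.6423*t^3 + 9.7047*t^2 - 6.646*t - 5.1385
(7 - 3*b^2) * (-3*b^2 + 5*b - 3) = 9*b^4 - 15*b^3 - 12*b^2 + 35*b - 21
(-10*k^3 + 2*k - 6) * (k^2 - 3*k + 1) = -10*k^5 + 30*k^4 - 8*k^3 - 12*k^2 + 20*k - 6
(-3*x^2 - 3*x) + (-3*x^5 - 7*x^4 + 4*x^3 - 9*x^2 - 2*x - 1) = -3*x^5 - 7*x^4 + 4*x^3 - 12*x^2 - 5*x - 1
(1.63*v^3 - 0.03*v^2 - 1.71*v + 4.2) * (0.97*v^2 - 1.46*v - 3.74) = 1.5811*v^5 - 2.4089*v^4 - 7.7111*v^3 + 6.6828*v^2 + 0.263400000000001*v - 15.708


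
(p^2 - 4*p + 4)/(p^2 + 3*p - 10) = (p - 2)/(p + 5)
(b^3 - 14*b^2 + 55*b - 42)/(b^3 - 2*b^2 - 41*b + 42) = (b - 6)/(b + 6)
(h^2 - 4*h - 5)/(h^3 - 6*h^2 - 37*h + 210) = (h + 1)/(h^2 - h - 42)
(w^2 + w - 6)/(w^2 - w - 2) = (w + 3)/(w + 1)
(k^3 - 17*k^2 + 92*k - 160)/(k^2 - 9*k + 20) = k - 8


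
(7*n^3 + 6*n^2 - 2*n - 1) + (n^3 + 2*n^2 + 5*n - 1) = 8*n^3 + 8*n^2 + 3*n - 2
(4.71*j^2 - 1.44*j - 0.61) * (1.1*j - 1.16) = 5.181*j^3 - 7.0476*j^2 + 0.9994*j + 0.7076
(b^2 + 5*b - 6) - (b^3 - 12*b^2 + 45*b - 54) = -b^3 + 13*b^2 - 40*b + 48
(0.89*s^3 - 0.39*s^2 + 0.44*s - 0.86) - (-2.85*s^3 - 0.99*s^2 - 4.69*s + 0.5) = 3.74*s^3 + 0.6*s^2 + 5.13*s - 1.36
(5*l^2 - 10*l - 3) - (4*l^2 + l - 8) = l^2 - 11*l + 5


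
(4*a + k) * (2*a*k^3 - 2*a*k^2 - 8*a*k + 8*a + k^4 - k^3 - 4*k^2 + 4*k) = 8*a^2*k^3 - 8*a^2*k^2 - 32*a^2*k + 32*a^2 + 6*a*k^4 - 6*a*k^3 - 24*a*k^2 + 24*a*k + k^5 - k^4 - 4*k^3 + 4*k^2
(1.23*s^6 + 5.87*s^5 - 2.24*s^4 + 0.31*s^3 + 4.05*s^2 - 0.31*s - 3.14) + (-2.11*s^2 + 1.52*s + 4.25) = 1.23*s^6 + 5.87*s^5 - 2.24*s^4 + 0.31*s^3 + 1.94*s^2 + 1.21*s + 1.11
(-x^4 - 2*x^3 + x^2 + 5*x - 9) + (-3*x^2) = -x^4 - 2*x^3 - 2*x^2 + 5*x - 9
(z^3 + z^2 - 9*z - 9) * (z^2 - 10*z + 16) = z^5 - 9*z^4 - 3*z^3 + 97*z^2 - 54*z - 144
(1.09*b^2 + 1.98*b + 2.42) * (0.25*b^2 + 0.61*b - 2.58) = 0.2725*b^4 + 1.1599*b^3 - 0.9994*b^2 - 3.6322*b - 6.2436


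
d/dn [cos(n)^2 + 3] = -sin(2*n)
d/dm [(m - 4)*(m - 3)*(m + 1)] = 3*m^2 - 12*m + 5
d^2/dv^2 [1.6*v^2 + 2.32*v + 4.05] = 3.20000000000000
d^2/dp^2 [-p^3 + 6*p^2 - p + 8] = 12 - 6*p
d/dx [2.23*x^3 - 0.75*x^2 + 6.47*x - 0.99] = 6.69*x^2 - 1.5*x + 6.47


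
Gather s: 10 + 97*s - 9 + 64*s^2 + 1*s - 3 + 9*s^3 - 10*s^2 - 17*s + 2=9*s^3 + 54*s^2 + 81*s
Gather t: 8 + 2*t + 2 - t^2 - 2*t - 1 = 9 - t^2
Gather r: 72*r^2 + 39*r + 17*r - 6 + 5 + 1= 72*r^2 + 56*r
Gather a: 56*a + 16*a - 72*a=0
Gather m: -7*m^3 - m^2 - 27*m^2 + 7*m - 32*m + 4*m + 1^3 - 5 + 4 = -7*m^3 - 28*m^2 - 21*m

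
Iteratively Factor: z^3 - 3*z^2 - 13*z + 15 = (z - 1)*(z^2 - 2*z - 15) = (z - 1)*(z + 3)*(z - 5)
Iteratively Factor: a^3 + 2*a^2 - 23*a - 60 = (a + 3)*(a^2 - a - 20) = (a + 3)*(a + 4)*(a - 5)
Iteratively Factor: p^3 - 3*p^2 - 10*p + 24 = (p - 2)*(p^2 - p - 12) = (p - 4)*(p - 2)*(p + 3)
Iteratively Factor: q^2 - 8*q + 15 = (q - 3)*(q - 5)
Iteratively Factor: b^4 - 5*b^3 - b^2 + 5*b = (b - 5)*(b^3 - b) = (b - 5)*(b + 1)*(b^2 - b) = (b - 5)*(b - 1)*(b + 1)*(b)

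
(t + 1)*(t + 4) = t^2 + 5*t + 4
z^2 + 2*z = z*(z + 2)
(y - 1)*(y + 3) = y^2 + 2*y - 3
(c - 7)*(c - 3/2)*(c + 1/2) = c^3 - 8*c^2 + 25*c/4 + 21/4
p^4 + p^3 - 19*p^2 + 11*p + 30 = (p - 3)*(p - 2)*(p + 1)*(p + 5)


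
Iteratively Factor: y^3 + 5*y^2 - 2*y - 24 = (y - 2)*(y^2 + 7*y + 12) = (y - 2)*(y + 4)*(y + 3)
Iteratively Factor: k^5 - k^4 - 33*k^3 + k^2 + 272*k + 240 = (k + 1)*(k^4 - 2*k^3 - 31*k^2 + 32*k + 240) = (k - 4)*(k + 1)*(k^3 + 2*k^2 - 23*k - 60) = (k - 5)*(k - 4)*(k + 1)*(k^2 + 7*k + 12) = (k - 5)*(k - 4)*(k + 1)*(k + 4)*(k + 3)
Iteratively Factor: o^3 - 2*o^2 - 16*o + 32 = (o - 4)*(o^2 + 2*o - 8) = (o - 4)*(o + 4)*(o - 2)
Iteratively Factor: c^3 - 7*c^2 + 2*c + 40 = (c - 5)*(c^2 - 2*c - 8) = (c - 5)*(c + 2)*(c - 4)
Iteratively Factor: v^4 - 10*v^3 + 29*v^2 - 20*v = (v - 5)*(v^3 - 5*v^2 + 4*v) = v*(v - 5)*(v^2 - 5*v + 4) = v*(v - 5)*(v - 4)*(v - 1)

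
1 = 1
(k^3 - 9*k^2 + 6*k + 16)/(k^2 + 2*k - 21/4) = 4*(k^3 - 9*k^2 + 6*k + 16)/(4*k^2 + 8*k - 21)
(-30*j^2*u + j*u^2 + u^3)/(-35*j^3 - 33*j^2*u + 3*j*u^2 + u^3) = u*(6*j + u)/(7*j^2 + 8*j*u + u^2)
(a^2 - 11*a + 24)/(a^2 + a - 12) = (a - 8)/(a + 4)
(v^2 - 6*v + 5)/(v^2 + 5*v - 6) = (v - 5)/(v + 6)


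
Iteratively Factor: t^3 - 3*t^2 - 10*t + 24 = (t + 3)*(t^2 - 6*t + 8) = (t - 2)*(t + 3)*(t - 4)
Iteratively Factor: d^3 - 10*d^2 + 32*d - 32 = (d - 2)*(d^2 - 8*d + 16) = (d - 4)*(d - 2)*(d - 4)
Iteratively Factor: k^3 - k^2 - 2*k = (k + 1)*(k^2 - 2*k) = (k - 2)*(k + 1)*(k)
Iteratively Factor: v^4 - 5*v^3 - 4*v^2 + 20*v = (v + 2)*(v^3 - 7*v^2 + 10*v) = (v - 2)*(v + 2)*(v^2 - 5*v) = v*(v - 2)*(v + 2)*(v - 5)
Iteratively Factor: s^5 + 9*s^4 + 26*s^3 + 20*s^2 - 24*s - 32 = (s + 2)*(s^4 + 7*s^3 + 12*s^2 - 4*s - 16) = (s - 1)*(s + 2)*(s^3 + 8*s^2 + 20*s + 16) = (s - 1)*(s + 2)^2*(s^2 + 6*s + 8) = (s - 1)*(s + 2)^2*(s + 4)*(s + 2)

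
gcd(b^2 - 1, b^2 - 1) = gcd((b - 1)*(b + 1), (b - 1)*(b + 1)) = b^2 - 1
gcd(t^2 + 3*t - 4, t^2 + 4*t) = t + 4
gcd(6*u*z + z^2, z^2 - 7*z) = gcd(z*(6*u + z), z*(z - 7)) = z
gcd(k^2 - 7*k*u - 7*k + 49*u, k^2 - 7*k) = k - 7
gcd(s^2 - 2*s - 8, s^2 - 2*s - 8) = s^2 - 2*s - 8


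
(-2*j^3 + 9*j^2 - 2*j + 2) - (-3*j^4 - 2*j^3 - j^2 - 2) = 3*j^4 + 10*j^2 - 2*j + 4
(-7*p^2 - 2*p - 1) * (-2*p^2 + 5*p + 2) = 14*p^4 - 31*p^3 - 22*p^2 - 9*p - 2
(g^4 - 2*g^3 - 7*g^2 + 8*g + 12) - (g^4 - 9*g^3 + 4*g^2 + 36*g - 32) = 7*g^3 - 11*g^2 - 28*g + 44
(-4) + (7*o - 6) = 7*o - 10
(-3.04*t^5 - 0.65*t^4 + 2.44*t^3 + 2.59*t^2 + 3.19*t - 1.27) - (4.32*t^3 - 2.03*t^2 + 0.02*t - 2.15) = -3.04*t^5 - 0.65*t^4 - 1.88*t^3 + 4.62*t^2 + 3.17*t + 0.88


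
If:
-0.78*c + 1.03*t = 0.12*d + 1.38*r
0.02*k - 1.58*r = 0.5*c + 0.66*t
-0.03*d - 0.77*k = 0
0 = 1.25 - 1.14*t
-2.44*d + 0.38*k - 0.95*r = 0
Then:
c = 4.86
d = 0.77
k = -0.03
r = -2.00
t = 1.10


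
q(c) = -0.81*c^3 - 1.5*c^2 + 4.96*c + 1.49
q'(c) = -2.43*c^2 - 3.0*c + 4.96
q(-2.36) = -7.92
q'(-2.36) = -1.49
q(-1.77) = -7.50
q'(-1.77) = 2.66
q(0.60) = 3.75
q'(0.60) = 2.29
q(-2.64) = -7.16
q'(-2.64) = -4.06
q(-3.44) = -0.35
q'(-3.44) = -13.48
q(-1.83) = -7.65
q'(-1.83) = 2.31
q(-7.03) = 173.91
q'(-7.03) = -94.04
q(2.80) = -14.16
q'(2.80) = -22.49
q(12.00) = -1554.67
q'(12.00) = -380.96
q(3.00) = -19.00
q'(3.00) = -25.91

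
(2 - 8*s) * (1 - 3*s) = 24*s^2 - 14*s + 2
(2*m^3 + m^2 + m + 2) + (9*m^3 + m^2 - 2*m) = 11*m^3 + 2*m^2 - m + 2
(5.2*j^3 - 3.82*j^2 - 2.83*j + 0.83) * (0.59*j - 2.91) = 3.068*j^4 - 17.3858*j^3 + 9.4465*j^2 + 8.725*j - 2.4153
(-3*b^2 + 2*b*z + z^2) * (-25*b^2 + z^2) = 75*b^4 - 50*b^3*z - 28*b^2*z^2 + 2*b*z^3 + z^4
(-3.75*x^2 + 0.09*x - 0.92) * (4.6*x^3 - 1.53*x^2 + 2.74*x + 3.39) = -17.25*x^5 + 6.1515*x^4 - 14.6447*x^3 - 11.0583*x^2 - 2.2157*x - 3.1188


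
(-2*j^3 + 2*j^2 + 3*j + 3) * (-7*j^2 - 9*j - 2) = 14*j^5 + 4*j^4 - 35*j^3 - 52*j^2 - 33*j - 6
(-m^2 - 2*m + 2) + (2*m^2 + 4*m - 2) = m^2 + 2*m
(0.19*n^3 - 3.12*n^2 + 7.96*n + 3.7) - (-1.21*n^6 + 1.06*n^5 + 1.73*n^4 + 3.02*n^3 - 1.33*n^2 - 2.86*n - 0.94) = 1.21*n^6 - 1.06*n^5 - 1.73*n^4 - 2.83*n^3 - 1.79*n^2 + 10.82*n + 4.64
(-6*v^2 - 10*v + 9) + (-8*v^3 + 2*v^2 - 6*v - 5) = -8*v^3 - 4*v^2 - 16*v + 4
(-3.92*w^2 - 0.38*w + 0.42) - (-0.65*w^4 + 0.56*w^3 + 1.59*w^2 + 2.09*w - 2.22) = 0.65*w^4 - 0.56*w^3 - 5.51*w^2 - 2.47*w + 2.64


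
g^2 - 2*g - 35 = (g - 7)*(g + 5)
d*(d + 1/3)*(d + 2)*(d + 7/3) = d^4 + 14*d^3/3 + 55*d^2/9 + 14*d/9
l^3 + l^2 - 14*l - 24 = (l - 4)*(l + 2)*(l + 3)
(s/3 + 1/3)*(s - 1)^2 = s^3/3 - s^2/3 - s/3 + 1/3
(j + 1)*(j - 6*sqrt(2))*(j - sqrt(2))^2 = j^4 - 8*sqrt(2)*j^3 + j^3 - 8*sqrt(2)*j^2 + 26*j^2 - 12*sqrt(2)*j + 26*j - 12*sqrt(2)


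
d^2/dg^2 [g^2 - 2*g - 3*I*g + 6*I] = 2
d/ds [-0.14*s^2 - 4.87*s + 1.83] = -0.28*s - 4.87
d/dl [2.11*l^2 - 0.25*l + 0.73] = 4.22*l - 0.25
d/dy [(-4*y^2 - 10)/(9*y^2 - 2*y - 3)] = 4*(2*y^2 + 51*y - 5)/(81*y^4 - 36*y^3 - 50*y^2 + 12*y + 9)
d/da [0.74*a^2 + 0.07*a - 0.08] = 1.48*a + 0.07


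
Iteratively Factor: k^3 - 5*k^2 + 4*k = (k - 4)*(k^2 - k) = k*(k - 4)*(k - 1)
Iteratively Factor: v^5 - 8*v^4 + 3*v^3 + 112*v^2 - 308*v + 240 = (v - 5)*(v^4 - 3*v^3 - 12*v^2 + 52*v - 48) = (v - 5)*(v - 2)*(v^3 - v^2 - 14*v + 24) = (v - 5)*(v - 3)*(v - 2)*(v^2 + 2*v - 8) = (v - 5)*(v - 3)*(v - 2)*(v + 4)*(v - 2)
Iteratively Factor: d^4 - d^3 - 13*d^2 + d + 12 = (d + 1)*(d^3 - 2*d^2 - 11*d + 12) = (d - 1)*(d + 1)*(d^2 - d - 12) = (d - 1)*(d + 1)*(d + 3)*(d - 4)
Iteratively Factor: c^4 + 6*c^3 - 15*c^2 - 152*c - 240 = (c + 3)*(c^3 + 3*c^2 - 24*c - 80) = (c - 5)*(c + 3)*(c^2 + 8*c + 16) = (c - 5)*(c + 3)*(c + 4)*(c + 4)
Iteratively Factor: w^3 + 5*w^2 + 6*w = (w)*(w^2 + 5*w + 6) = w*(w + 2)*(w + 3)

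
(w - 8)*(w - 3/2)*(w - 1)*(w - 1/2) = w^4 - 11*w^3 + 107*w^2/4 - 91*w/4 + 6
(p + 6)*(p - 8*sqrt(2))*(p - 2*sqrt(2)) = p^3 - 10*sqrt(2)*p^2 + 6*p^2 - 60*sqrt(2)*p + 32*p + 192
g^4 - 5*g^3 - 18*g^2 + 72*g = g*(g - 6)*(g - 3)*(g + 4)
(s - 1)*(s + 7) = s^2 + 6*s - 7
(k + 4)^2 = k^2 + 8*k + 16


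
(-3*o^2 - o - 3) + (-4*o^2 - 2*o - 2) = -7*o^2 - 3*o - 5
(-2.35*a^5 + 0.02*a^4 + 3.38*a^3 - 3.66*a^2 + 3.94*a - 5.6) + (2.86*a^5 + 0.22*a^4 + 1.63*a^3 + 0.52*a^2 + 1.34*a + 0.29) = 0.51*a^5 + 0.24*a^4 + 5.01*a^3 - 3.14*a^2 + 5.28*a - 5.31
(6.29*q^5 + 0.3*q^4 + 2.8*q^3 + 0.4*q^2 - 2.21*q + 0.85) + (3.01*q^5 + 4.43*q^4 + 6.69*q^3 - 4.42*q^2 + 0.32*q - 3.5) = 9.3*q^5 + 4.73*q^4 + 9.49*q^3 - 4.02*q^2 - 1.89*q - 2.65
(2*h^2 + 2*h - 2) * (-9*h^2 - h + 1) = -18*h^4 - 20*h^3 + 18*h^2 + 4*h - 2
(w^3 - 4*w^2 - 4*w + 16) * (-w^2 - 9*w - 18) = -w^5 - 5*w^4 + 22*w^3 + 92*w^2 - 72*w - 288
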